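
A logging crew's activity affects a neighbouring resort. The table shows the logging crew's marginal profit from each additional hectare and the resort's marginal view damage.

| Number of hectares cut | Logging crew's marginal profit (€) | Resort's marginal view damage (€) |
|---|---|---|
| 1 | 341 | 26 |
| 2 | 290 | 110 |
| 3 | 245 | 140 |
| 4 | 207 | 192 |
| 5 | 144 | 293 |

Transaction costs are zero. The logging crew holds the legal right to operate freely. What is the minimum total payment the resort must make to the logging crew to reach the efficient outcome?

Left alone the logging crew would choose level 5 (marginal profit stays positive).
Efficient level: k* = 4 (marginal profit ≥ marginal view damage through 4).
The resort must at least cover the logging crew's forgone profit from cutting 5→4: 144 = 144.

€144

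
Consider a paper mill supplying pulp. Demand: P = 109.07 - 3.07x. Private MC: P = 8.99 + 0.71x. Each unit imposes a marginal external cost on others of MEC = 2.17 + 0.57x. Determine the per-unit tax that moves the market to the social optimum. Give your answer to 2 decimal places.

Social marginal cost = private MC + MEC = 11.16 + 1.28x.
Set SMC = demand: 11.16 + 1.28x = 109.07 - 3.07x → x* = 22.5080.
The Pigouvian tax equals MEC at x*: 2.17 + 0.57×22.5080 = 14.9996.

tax = 15.00 per unit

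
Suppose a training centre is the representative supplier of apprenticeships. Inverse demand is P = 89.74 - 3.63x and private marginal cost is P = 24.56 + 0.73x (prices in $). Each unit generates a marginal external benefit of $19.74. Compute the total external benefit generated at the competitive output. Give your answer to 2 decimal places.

$295.10

Market equilibrium (private): 24.56 + 0.73x = 89.74 - 3.63x → x_m = 14.9495.
Total external benefit = MEB × x_m = 19.74 × 14.9495 = 295.1031.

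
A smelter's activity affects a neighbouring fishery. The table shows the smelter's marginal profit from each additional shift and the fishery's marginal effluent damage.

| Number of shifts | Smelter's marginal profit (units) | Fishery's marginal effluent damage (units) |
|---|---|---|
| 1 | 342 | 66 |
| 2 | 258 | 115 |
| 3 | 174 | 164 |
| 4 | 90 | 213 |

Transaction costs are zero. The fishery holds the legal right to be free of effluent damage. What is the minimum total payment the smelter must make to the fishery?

345

Efficient level: marginal profit ≥ marginal effluent damage through level 3, so k* = 3.
With the fishery holding the right, the smelter must at least compensate total damage at k*: 66 + 115 + 164 = 345.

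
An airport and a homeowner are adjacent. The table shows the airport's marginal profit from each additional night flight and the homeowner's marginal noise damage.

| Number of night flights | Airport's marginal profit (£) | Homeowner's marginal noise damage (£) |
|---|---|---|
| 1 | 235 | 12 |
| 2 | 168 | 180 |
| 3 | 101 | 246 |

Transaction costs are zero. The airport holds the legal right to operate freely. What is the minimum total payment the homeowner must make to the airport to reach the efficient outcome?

£269

Left alone the airport would choose level 3 (marginal profit stays positive).
Efficient level: k* = 1 (marginal profit ≥ marginal noise damage through 1).
The homeowner must at least cover the airport's forgone profit from cutting 3→1: 168 + 101 = 269.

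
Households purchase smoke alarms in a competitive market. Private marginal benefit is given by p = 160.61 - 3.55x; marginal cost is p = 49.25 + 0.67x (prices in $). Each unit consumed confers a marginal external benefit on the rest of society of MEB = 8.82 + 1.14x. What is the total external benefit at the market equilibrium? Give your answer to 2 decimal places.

Market equilibrium (private): 49.25 + 0.67x = 160.61 - 3.55x → x_m = 26.3886.
Total external benefit = ∫₀^{x_m} (8.82 + 1.14x) dx = 8.82×26.3886 + ½×1.14×26.3886² = 629.6716.

$629.67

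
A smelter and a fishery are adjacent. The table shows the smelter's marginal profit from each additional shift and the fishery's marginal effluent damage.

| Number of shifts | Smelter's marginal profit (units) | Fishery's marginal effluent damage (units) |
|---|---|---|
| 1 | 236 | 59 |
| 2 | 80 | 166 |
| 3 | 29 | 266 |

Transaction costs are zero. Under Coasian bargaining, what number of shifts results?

1

Bargaining reaches the level where marginal profit last exceeds marginal effluent damage.
That holds through level 1 (236 ≥ 59) but not at 2 (80 < 166).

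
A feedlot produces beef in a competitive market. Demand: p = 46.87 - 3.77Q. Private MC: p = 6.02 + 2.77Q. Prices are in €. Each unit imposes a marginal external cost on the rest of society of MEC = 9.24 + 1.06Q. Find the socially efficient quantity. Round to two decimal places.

Social marginal cost = private MC + MEC = 15.26 + 3.83Q.
Set SMC = demand: 15.26 + 3.83Q = 46.87 - 3.77Q → Q* = 4.1592.

Q* = 4.16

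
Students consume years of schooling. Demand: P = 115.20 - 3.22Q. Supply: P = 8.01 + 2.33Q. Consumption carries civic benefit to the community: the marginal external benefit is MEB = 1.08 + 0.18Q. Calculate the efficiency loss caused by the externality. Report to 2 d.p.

Market equilibrium (private): 8.01 + 2.33Q = 115.20 - 3.22Q → Q_m = 19.3135.
Social marginal benefit = demand + MEB = 116.28 - 3.04Q.
Set SMB = MC: 116.28 - 3.04Q = 8.01 + 2.33Q → Q* = 20.1620.
The loss is the area between SMB and MC from Q* to Q_m; with linear curves that's a triangle of height MEB(Q_m).
DWL = ½ × 0.8485 × 4.5564 = 1.9331.

DWL = 1.93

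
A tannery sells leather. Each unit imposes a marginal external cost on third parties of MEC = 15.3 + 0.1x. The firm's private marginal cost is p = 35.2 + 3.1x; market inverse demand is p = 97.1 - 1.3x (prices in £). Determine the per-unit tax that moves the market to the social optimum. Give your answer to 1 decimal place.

tax = £16.3 per unit

Social marginal cost = private MC + MEC = 50.5 + 3.2x.
Set SMC = demand: 50.5 + 3.2x = 97.1 - 1.3x → x* = 10.3556.
The Pigouvian tax equals MEC at x*: 15.3 + 0.1×10.3556 = 16.3356.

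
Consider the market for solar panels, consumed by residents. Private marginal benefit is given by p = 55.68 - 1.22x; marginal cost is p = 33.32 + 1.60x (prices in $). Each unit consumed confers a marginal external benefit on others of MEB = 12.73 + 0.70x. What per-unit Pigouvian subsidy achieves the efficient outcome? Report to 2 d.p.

Social marginal benefit = demand + MEB = 68.41 - 0.52x.
Set SMB = MC: 68.41 - 0.52x = 33.32 + 1.60x → x* = 16.5519.
The Pigouvian subsidy equals MEB at x*: 12.73 + 0.70×16.5519 = 24.3163.

subsidy = $24.32 per unit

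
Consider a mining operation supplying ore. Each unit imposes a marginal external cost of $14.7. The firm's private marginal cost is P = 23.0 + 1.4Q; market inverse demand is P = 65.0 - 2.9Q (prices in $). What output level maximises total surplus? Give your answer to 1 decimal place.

Social marginal cost = private MC + MEC = 37.7 + 1.4Q.
Set SMC = demand: 37.7 + 1.4Q = 65.0 - 2.9Q → Q* = 6.3488.

Q* = 6.3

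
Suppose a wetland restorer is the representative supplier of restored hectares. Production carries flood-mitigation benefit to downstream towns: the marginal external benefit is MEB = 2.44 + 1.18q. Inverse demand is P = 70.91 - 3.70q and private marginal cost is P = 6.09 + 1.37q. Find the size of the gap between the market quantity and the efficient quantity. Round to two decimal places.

4.51 units

Market equilibrium (private): 6.09 + 1.37q = 70.91 - 3.70q → q_m = 12.7850.
Social marginal cost = private MC − MEB = 3.65 + 0.19q.
Set SMC = demand: 3.65 + 0.19q = 70.91 - 3.70q → q* = 17.2905.
Gap = |12.7850 − 17.2905| = 4.5055.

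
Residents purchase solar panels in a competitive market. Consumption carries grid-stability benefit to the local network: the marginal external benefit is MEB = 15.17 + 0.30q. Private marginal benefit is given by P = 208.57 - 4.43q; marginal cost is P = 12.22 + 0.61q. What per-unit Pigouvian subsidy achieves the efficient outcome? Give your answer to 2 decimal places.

Social marginal benefit = demand + MEB = 223.74 - 4.13q.
Set SMB = MC: 223.74 - 4.13q = 12.22 + 0.61q → q* = 44.6245.
The Pigouvian subsidy equals MEB at q*: 15.17 + 0.30×44.6245 = 28.5574.

subsidy = 28.56 per unit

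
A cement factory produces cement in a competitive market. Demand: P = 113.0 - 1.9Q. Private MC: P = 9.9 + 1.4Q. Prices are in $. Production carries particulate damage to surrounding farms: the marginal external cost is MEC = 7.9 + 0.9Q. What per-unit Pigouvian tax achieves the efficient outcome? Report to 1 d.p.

Social marginal cost = private MC + MEC = 17.8 + 2.3Q.
Set SMC = demand: 17.8 + 2.3Q = 113.0 - 1.9Q → Q* = 22.6667.
The Pigouvian tax equals MEC at Q*: 7.9 + 0.9×22.6667 = 28.3000.

tax = $28.3 per unit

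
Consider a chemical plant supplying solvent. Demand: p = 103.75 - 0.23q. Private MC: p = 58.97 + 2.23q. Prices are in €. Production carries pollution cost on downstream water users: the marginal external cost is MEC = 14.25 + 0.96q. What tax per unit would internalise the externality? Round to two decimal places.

Social marginal cost = private MC + MEC = 73.22 + 3.19q.
Set SMC = demand: 73.22 + 3.19q = 103.75 - 0.23q → q* = 8.9269.
The Pigouvian tax equals MEC at q*: 14.25 + 0.96×8.9269 = 22.8198.

tax = €22.82 per unit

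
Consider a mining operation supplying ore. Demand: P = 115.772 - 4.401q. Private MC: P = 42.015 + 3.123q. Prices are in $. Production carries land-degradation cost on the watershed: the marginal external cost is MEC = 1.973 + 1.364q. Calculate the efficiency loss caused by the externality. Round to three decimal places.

DWL = $13.245

Market equilibrium (private): 42.015 + 3.123q = 115.772 - 4.401q → q_m = 9.8029.
Social marginal cost = private MC + MEC = 43.988 + 4.487q.
Set SMC = demand: 43.988 + 4.487q = 115.772 - 4.401q → q* = 8.0765.
Height of the DWL triangle at q_m is SMC(q_m) − demand(q_m) = MEC(q_m) = 15.3442.
DWL = ½ × 1.7264 × 15.3442 = 13.2451.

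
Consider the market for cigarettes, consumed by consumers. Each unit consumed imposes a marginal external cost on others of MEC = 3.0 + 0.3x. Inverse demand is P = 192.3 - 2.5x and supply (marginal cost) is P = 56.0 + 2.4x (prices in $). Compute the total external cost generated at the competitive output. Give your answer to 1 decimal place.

$199.5

Market equilibrium (private): 56.0 + 2.4x = 192.3 - 2.5x → x_m = 27.8163.
Total external cost = ∫₀^{x_m} (3.0 + 0.3x) dx = 3.0×27.8163 + ½×0.3×27.8163² = 199.5109.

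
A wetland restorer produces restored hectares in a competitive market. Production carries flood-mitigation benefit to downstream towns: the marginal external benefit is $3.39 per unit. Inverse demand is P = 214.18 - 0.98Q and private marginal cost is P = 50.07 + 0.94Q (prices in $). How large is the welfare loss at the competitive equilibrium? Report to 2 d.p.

Market equilibrium (private): 50.07 + 0.94Q = 214.18 - 0.98Q → Q_m = 85.4740.
Social marginal cost = private MC − MEB = 46.68 + 0.94Q.
Set SMC = demand: 46.68 + 0.94Q = 214.18 - 0.98Q → Q* = 87.2396.
Between Q* and Q_m the wedge demand − SMC runs linearly from 0 to MEB(Q_m), so the loss is a triangle.
DWL = ½ × 1.7656 × 3.3900 = 2.9927.

DWL = $2.99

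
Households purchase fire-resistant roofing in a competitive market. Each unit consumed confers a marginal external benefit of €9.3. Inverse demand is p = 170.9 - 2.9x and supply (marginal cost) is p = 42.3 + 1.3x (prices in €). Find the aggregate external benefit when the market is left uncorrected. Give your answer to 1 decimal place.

Market equilibrium (private): 42.3 + 1.3x = 170.9 - 2.9x → x_m = 30.6190.
Total external benefit = MEB × x_m = 9.3 × 30.6190 = 284.7567.

€284.8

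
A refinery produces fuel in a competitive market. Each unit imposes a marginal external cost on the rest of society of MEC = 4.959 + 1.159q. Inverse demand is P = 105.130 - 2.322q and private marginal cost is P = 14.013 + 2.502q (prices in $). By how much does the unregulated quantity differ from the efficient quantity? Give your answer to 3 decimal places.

Market equilibrium (private): 14.013 + 2.502q = 105.130 - 2.322q → q_m = 18.8883.
Social marginal cost = private MC + MEC = 18.972 + 3.661q.
Set SMC = demand: 18.972 + 3.661q = 105.130 - 2.322q → q* = 14.4005.
Gap = |18.8883 − 14.4005| = 4.4878.

4.488 units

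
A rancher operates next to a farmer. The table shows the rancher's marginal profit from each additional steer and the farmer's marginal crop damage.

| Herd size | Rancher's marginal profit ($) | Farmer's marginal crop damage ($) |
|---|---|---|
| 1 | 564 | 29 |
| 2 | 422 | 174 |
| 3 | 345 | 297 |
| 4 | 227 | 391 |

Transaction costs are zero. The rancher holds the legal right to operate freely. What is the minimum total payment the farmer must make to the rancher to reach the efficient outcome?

$227

Left alone the rancher would choose level 4 (marginal profit stays positive).
Efficient level: k* = 3 (marginal profit ≥ marginal crop damage through 3).
The farmer must at least cover the rancher's forgone profit from cutting 4→3: 227 = 227.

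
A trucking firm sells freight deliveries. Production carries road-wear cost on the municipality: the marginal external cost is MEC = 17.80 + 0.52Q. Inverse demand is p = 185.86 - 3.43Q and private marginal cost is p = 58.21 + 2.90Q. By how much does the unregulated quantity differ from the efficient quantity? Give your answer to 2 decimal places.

Market equilibrium (private): 58.21 + 2.90Q = 185.86 - 3.43Q → Q_m = 20.1659.
Social marginal cost = private MC + MEC = 76.01 + 3.42Q.
Set SMC = demand: 76.01 + 3.42Q = 185.86 - 3.43Q → Q* = 16.0365.
Gap = |20.1659 − 16.0365| = 4.1294.

4.13 units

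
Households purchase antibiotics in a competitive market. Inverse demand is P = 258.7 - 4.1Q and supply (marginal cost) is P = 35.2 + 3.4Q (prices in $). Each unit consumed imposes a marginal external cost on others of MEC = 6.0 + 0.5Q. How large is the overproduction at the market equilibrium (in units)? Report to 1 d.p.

2.6 units

Market equilibrium (private): 35.2 + 3.4Q = 258.7 - 4.1Q → Q_m = 29.8000.
Social marginal benefit = demand − MEC = 252.7 - 4.6Q.
Set SMB = MC: 252.7 - 4.6Q = 35.2 + 3.4Q → Q* = 27.1875.
Gap = |29.8000 − 27.1875| = 2.6125.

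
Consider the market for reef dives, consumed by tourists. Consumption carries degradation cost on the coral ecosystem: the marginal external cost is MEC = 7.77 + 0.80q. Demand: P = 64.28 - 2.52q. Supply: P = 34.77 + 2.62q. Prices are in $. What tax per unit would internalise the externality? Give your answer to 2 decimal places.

Social marginal benefit = demand − MEC = 56.51 - 3.32q.
Set SMB = MC: 56.51 - 3.32q = 34.77 + 2.62q → q* = 3.6599.
The Pigouvian tax equals MEC at q*: 7.77 + 0.80×3.6599 = 10.6979.

tax = $10.70 per unit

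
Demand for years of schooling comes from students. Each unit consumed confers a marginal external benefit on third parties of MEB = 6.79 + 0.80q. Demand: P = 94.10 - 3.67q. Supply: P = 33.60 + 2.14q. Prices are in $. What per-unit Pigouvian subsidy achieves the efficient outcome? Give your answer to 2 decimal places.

subsidy = $17.53 per unit

Social marginal benefit = demand + MEB = 100.89 - 2.87q.
Set SMB = MC: 100.89 - 2.87q = 33.60 + 2.14q → q* = 13.4311.
The Pigouvian subsidy equals MEB at q*: 6.79 + 0.80×13.4311 = 17.5349.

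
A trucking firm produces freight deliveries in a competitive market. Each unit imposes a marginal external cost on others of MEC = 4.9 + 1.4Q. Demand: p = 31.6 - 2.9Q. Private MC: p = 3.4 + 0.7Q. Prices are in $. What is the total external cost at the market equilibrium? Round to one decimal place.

$81.3

Market equilibrium (private): 3.4 + 0.7Q = 31.6 - 2.9Q → Q_m = 7.8333.
Total external cost = ∫₀^{Q_m} (4.9 + 1.4Q) dQ = 4.9×7.8333 + ½×1.4×7.8333² = 81.3356.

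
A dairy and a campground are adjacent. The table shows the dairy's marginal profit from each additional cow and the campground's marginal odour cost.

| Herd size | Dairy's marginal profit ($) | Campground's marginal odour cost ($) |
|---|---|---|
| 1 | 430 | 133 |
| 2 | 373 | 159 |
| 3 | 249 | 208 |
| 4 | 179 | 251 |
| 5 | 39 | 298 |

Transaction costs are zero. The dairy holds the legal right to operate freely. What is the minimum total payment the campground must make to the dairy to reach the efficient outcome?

$218

Left alone the dairy would choose level 5 (marginal profit stays positive).
Efficient level: k* = 3 (marginal profit ≥ marginal odour cost through 3).
The campground must at least cover the dairy's forgone profit from cutting 5→3: 179 + 39 = 218.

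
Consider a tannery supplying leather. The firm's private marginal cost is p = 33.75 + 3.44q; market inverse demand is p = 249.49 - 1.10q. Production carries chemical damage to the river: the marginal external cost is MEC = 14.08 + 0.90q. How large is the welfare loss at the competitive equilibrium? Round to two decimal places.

Market equilibrium (private): 33.75 + 3.44q = 249.49 - 1.10q → q_m = 47.5198.
Social marginal cost = private MC + MEC = 47.83 + 4.34q.
Set SMC = demand: 47.83 + 4.34q = 249.49 - 1.10q → q* = 37.0699.
The welfare-loss triangle has base |q_m − q*| and height MEC(q_m) (the vertical gap between SMC and demand is zero at q* and MEC at q_m).
DWL = ½ × 10.4499 × 56.8478 = 297.0269.

DWL = 297.03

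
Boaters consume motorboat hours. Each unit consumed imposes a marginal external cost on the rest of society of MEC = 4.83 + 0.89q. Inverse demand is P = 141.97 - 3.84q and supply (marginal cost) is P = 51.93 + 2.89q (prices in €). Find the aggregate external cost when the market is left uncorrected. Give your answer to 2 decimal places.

€144.27

Market equilibrium (private): 51.93 + 2.89q = 141.97 - 3.84q → q_m = 13.3789.
Total external cost = ∫₀^{q_m} (4.83 + 0.89q) dq = 4.83×13.3789 + ½×0.89×13.3789² = 144.2728.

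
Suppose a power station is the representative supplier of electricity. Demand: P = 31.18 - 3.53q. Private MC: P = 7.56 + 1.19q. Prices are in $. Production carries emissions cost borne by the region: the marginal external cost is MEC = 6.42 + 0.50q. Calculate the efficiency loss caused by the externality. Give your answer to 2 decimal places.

DWL = $7.62

Market equilibrium (private): 7.56 + 1.19q = 31.18 - 3.53q → q_m = 5.0042.
Social marginal cost = private MC + MEC = 13.98 + 1.69q.
Set SMC = demand: 13.98 + 1.69q = 31.18 - 3.53q → q* = 3.2950.
The welfare-loss triangle has base |q_m − q*| and height MEC(q_m) (the vertical gap between SMC and demand is zero at q* and MEC at q_m).
DWL = ½ × 1.7092 × 8.9221 = 7.6248.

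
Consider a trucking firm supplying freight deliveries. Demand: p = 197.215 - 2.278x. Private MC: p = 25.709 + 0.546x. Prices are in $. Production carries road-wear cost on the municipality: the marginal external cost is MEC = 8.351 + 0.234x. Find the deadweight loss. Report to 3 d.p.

Market equilibrium (private): 25.709 + 0.546x = 197.215 - 2.278x → x_m = 60.7316.
Social marginal cost = private MC + MEC = 34.060 + 0.780x.
Set SMC = demand: 34.060 + 0.780x = 197.215 - 2.278x → x* = 53.3535.
The welfare-loss triangle has base |x_m − x*| and height MEC(x_m) (the vertical gap between SMC and demand is zero at x* and MEC at x_m).
DWL = ½ × 7.3781 × 22.5622 = 83.2331.

DWL = $83.233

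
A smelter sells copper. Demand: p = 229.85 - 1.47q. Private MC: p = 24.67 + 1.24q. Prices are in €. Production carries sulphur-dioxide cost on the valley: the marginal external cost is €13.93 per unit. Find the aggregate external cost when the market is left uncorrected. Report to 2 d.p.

Market equilibrium (private): 24.67 + 1.24q = 229.85 - 1.47q → q_m = 75.7122.
Total external cost = MEC × q_m = 13.93 × 75.7122 = 1054.6709.

€1054.67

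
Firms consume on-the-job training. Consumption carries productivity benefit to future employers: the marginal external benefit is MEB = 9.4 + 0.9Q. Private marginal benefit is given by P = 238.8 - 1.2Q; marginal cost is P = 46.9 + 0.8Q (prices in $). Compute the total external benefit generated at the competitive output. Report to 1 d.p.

Market equilibrium (private): 46.9 + 0.8Q = 238.8 - 1.2Q → Q_m = 95.9500.
Total external benefit = ∫₀^{Q_m} (9.4 + 0.9Q) dQ = 9.4×95.9500 + ½×0.9×95.9500² = 5044.8111.

$5044.8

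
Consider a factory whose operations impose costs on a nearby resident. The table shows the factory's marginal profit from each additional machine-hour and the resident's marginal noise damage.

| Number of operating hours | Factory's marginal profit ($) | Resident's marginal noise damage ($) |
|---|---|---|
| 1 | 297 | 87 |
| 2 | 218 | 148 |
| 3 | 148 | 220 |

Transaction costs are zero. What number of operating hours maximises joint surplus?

2

Bargaining reaches the level where marginal profit last exceeds marginal noise damage.
That holds through level 2 (218 ≥ 148) but not at 3 (148 < 220).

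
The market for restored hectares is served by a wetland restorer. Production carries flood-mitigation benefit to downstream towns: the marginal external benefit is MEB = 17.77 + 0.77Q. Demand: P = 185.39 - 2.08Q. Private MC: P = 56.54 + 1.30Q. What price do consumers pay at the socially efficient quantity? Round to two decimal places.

Social marginal cost = private MC − MEB = 38.77 + 0.53Q.
Set SMC = demand: 38.77 + 0.53Q = 185.39 - 2.08Q → Q* = 56.1762.
Consumer price on the demand curve at Q*: 185.39 − 2.08×56.1762 = 68.5435.

P = 68.54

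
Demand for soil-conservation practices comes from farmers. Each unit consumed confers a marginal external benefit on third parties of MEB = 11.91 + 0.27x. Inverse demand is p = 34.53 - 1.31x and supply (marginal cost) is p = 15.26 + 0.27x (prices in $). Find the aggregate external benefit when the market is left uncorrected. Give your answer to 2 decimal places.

Market equilibrium (private): 15.26 + 0.27x = 34.53 - 1.31x → x_m = 12.1962.
Total external benefit = ∫₀^{x_m} (11.91 + 0.27x) dx = 11.91×12.1962 + ½×0.27×12.1962² = 165.3376.

$165.34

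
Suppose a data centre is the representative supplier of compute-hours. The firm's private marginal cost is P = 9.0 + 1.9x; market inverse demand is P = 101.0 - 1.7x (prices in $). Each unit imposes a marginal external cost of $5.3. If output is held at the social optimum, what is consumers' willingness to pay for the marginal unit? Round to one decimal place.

P = $60.1

Social marginal cost = private MC + MEC = 14.3 + 1.9x.
Set SMC = demand: 14.3 + 1.9x = 101.0 - 1.7x → x* = 24.0833.
Consumer price on the demand curve at x*: 101.0 − 1.7×24.0833 = 60.0584.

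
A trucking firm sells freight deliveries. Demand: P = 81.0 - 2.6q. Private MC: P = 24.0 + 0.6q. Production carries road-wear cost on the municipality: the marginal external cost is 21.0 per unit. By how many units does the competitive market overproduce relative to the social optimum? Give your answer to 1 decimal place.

Market equilibrium (private): 24.0 + 0.6q = 81.0 - 2.6q → q_m = 17.8125.
Social marginal cost = private MC + MEC = 45.0 + 0.6q.
Set SMC = demand: 45.0 + 0.6q = 81.0 - 2.6q → q* = 11.2500.
Gap = |17.8125 − 11.2500| = 6.5625.

6.6 units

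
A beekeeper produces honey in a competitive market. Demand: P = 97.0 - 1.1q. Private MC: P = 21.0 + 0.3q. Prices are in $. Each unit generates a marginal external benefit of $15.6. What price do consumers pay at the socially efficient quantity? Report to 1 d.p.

Social marginal cost = private MC − MEB = 5.4 + 0.3q.
Set SMC = demand: 5.4 + 0.3q = 97.0 - 1.1q → q* = 65.4286.
Consumer price on the demand curve at q*: 97.0 − 1.1×65.4286 = 25.0285.

P = $25.0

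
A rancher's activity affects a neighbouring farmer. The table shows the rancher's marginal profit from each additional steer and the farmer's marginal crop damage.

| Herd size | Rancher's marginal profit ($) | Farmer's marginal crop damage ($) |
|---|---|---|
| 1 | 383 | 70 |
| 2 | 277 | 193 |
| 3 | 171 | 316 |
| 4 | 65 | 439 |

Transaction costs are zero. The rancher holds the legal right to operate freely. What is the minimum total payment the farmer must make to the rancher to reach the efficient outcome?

$236

Left alone the rancher would choose level 4 (marginal profit stays positive).
Efficient level: k* = 2 (marginal profit ≥ marginal crop damage through 2).
The farmer must at least cover the rancher's forgone profit from cutting 4→2: 171 + 65 = 236.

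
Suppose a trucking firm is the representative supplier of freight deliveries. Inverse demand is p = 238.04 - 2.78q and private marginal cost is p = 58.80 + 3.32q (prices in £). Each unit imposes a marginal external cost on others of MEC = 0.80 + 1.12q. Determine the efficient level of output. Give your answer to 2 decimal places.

q* = 24.71

Social marginal cost = private MC + MEC = 59.60 + 4.44q.
Set SMC = demand: 59.60 + 4.44q = 238.04 - 2.78q → q* = 24.7147.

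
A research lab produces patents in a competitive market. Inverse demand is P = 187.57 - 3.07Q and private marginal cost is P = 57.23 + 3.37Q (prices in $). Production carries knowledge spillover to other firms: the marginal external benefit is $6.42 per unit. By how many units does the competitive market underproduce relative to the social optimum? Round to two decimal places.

1.00 units

Market equilibrium (private): 57.23 + 3.37Q = 187.57 - 3.07Q → Q_m = 20.2391.
Social marginal cost = private MC − MEB = 50.81 + 3.37Q.
Set SMC = demand: 50.81 + 3.37Q = 187.57 - 3.07Q → Q* = 21.2360.
Gap = |20.2391 − 21.2360| = 0.9969.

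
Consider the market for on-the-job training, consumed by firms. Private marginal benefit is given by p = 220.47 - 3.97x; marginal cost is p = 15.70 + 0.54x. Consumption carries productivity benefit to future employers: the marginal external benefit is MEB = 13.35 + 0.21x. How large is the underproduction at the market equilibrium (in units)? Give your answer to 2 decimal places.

Market equilibrium (private): 15.70 + 0.54x = 220.47 - 3.97x → x_m = 45.4035.
Social marginal benefit = demand + MEB = 233.82 - 3.76x.
Set SMB = MC: 233.82 - 3.76x = 15.70 + 0.54x → x* = 50.7256.
Gap = |45.4035 − 50.7256| = 5.3221.

5.32 units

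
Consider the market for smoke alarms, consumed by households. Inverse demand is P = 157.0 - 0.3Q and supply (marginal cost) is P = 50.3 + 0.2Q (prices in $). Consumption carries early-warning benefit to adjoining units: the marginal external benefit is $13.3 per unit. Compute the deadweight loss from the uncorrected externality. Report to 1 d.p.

Market equilibrium (private): 50.3 + 0.2Q = 157.0 - 0.3Q → Q_m = 213.4000.
Social marginal benefit = demand + MEB = 170.3 - 0.3Q.
Set SMB = MC: 170.3 - 0.3Q = 50.3 + 0.2Q → Q* = 240.0000.
Height of the DWL triangle at Q_m is SMB(Q_m) − MC(Q_m) = MEB(Q_m) = 13.3000.
DWL = ½ × 26.6000 × 13.3000 = 176.8900.

DWL = $176.9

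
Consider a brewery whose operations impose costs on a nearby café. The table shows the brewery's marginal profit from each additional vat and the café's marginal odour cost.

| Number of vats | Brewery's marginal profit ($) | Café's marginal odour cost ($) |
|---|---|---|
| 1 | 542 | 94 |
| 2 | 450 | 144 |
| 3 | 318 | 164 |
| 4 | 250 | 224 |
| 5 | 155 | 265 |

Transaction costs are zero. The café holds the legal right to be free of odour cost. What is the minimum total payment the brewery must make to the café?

Efficient level: marginal profit ≥ marginal odour cost through level 4, so k* = 4.
With the café holding the right, the brewery must at least compensate total damage at k*: 94 + 144 + 164 + 224 = 626.

$626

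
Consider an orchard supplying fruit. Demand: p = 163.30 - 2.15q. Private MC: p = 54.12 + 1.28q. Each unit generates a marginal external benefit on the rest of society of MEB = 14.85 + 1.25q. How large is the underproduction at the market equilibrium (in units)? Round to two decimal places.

Market equilibrium (private): 54.12 + 1.28q = 163.30 - 2.15q → q_m = 31.8309.
Social marginal cost = private MC − MEB = 39.27 + 0.03q.
Set SMC = demand: 39.27 + 0.03q = 163.30 - 2.15q → q* = 56.8945.
Gap = |31.8309 − 56.8945| = 25.0636.

25.06 units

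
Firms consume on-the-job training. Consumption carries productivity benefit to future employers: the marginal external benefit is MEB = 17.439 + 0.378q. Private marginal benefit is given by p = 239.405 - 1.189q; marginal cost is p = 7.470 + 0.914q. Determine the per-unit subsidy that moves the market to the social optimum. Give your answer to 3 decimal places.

subsidy = 72.084 per unit

Social marginal benefit = demand + MEB = 256.844 - 0.811q.
Set SMB = MC: 256.844 - 0.811q = 7.470 + 0.914q → q* = 144.5646.
The Pigouvian subsidy equals MEB at q*: 17.439 + 0.378×144.5646 = 72.0844.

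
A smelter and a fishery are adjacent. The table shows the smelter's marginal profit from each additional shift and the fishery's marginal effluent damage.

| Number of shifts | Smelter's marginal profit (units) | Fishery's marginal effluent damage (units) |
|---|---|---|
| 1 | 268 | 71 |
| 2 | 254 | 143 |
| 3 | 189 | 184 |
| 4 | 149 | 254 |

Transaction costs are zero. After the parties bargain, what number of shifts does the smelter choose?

3

Bargaining reaches the level where marginal profit last exceeds marginal effluent damage.
That holds through level 3 (189 ≥ 184) but not at 4 (149 < 254).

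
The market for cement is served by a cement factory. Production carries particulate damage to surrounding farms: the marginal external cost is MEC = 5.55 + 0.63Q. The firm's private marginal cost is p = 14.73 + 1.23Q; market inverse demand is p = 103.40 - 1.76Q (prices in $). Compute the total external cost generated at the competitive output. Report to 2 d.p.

Market equilibrium (private): 14.73 + 1.23Q = 103.40 - 1.76Q → Q_m = 29.6555.
Total external cost = ∫₀^{Q_m} (5.55 + 0.63Q) dQ = 5.55×29.6555 + ½×0.63×29.6555² = 441.6144.

$441.61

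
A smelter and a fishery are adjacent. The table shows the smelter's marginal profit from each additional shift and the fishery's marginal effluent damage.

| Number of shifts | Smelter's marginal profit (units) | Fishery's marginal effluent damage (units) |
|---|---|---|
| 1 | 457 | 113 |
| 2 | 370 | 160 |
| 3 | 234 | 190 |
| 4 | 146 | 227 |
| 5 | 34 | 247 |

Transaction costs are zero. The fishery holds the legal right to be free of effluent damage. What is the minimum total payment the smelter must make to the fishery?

Efficient level: marginal profit ≥ marginal effluent damage through level 3, so k* = 3.
With the fishery holding the right, the smelter must at least compensate total damage at k*: 113 + 160 + 190 = 463.

463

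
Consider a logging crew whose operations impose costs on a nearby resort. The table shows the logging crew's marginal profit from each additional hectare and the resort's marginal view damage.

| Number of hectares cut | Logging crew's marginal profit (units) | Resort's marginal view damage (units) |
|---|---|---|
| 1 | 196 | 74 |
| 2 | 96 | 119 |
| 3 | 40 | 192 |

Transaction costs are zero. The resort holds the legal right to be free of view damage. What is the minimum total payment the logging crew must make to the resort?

Efficient level: marginal profit ≥ marginal view damage through level 1, so k* = 1.
With the resort holding the right, the logging crew must at least compensate total damage at k*: 74 = 74.

74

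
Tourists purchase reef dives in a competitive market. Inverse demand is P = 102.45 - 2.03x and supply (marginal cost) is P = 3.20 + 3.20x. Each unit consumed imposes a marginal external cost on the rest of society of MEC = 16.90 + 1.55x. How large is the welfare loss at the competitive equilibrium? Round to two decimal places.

DWL = 158.19

Market equilibrium (private): 3.20 + 3.20x = 102.45 - 2.03x → x_m = 18.9771.
Social marginal benefit = demand − MEC = 85.55 - 3.58x.
Set SMB = MC: 85.55 - 3.58x = 3.20 + 3.20x → x* = 12.1460.
The loss is the area between SMB and MC from x* to x_m; with linear curves that's a triangle of height MEC(x_m).
DWL = ½ × 6.8311 × 46.3144 = 158.1891.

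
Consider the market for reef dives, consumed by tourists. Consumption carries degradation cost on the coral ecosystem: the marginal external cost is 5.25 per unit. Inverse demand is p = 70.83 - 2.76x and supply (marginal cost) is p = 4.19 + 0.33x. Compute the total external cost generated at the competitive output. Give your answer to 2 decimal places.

113.22

Market equilibrium (private): 4.19 + 0.33x = 70.83 - 2.76x → x_m = 21.5663.
Total external cost = MEC × x_m = 5.25 × 21.5663 = 113.2231.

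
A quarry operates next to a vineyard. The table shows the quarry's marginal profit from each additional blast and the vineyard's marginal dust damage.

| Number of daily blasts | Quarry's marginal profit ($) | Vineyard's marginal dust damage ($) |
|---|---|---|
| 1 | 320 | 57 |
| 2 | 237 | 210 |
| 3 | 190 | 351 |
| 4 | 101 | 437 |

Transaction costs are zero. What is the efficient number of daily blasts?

Bargaining reaches the level where marginal profit last exceeds marginal dust damage.
That holds through level 2 (237 ≥ 210) but not at 3 (190 < 351).

2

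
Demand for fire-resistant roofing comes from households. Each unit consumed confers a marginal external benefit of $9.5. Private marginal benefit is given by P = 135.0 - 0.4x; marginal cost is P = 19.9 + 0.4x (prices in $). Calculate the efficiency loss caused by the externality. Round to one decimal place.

Market equilibrium (private): 19.9 + 0.4x = 135.0 - 0.4x → x_m = 143.8750.
Social marginal benefit = demand + MEB = 144.5 - 0.4x.
Set SMB = MC: 144.5 - 0.4x = 19.9 + 0.4x → x* = 155.7500.
Height of the DWL triangle at x_m is SMB(x_m) − MC(x_m) = MEB(x_m) = 9.5000.
DWL = ½ × 11.8750 × 9.5000 = 56.4063.

DWL = $56.4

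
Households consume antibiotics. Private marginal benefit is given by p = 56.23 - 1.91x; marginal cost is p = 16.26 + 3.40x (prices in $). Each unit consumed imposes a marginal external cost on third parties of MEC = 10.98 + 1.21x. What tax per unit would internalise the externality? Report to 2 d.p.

Social marginal benefit = demand − MEC = 45.25 - 3.12x.
Set SMB = MC: 45.25 - 3.12x = 16.26 + 3.40x → x* = 4.4463.
The Pigouvian tax equals MEC at x*: 10.98 + 1.21×4.4463 = 16.3600.

tax = $16.36 per unit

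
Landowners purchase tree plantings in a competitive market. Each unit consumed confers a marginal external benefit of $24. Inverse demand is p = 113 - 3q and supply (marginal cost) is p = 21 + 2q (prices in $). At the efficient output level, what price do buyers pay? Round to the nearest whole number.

Social marginal benefit = demand + MEB = 137 - 3q.
Set SMB = MC: 137 - 3q = 21 + 2q → q* = 23.2000.
Consumer price on the demand curve at q*: 113 − 3×23.2000 = 43.4000.

P = $43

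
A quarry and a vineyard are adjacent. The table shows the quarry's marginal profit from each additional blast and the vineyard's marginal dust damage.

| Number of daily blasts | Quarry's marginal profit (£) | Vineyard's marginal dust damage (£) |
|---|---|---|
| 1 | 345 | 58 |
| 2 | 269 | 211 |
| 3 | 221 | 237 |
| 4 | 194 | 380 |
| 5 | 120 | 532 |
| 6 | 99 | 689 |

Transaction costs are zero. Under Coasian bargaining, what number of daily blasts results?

2

Bargaining reaches the level where marginal profit last exceeds marginal dust damage.
That holds through level 2 (269 ≥ 211) but not at 3 (221 < 237).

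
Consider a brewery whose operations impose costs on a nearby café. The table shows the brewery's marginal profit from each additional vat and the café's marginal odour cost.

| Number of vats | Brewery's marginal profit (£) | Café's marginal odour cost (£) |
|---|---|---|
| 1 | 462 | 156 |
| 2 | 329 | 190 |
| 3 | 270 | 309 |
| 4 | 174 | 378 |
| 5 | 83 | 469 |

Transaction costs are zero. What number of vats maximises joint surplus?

2

Bargaining reaches the level where marginal profit last exceeds marginal odour cost.
That holds through level 2 (329 ≥ 190) but not at 3 (270 < 309).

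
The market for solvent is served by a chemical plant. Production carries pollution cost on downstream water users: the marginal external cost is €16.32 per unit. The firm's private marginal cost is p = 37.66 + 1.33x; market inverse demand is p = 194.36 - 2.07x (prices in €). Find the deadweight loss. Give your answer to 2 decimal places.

Market equilibrium (private): 37.66 + 1.33x = 194.36 - 2.07x → x_m = 46.0882.
Social marginal cost = private MC + MEC = 53.98 + 1.33x.
Set SMC = demand: 53.98 + 1.33x = 194.36 - 2.07x → x* = 41.2882.
The welfare-loss triangle has base |x_m − x*| and height MEC(x_m) (the vertical gap between SMC and demand is zero at x* and MEC at x_m).
DWL = ½ × 4.8000 × 16.3200 = 39.1680.

DWL = €39.17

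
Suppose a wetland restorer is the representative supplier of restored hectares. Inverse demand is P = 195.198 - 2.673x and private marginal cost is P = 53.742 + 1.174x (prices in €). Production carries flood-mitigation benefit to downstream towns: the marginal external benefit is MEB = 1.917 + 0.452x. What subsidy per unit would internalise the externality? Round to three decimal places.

Social marginal cost = private MC − MEB = 51.825 + 0.722x.
Set SMC = demand: 51.825 + 0.722x = 195.198 - 2.673x → x* = 42.2306.
The Pigouvian subsidy equals MEB at x*: 1.917 + 0.452×42.2306 = 21.0052.

subsidy = €21.005 per unit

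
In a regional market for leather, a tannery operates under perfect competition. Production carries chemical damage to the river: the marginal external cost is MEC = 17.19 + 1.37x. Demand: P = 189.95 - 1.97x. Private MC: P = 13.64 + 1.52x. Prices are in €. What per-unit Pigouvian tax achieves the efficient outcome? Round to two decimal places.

tax = €62.04 per unit

Social marginal cost = private MC + MEC = 30.83 + 2.89x.
Set SMC = demand: 30.83 + 2.89x = 189.95 - 1.97x → x* = 32.7407.
The Pigouvian tax equals MEC at x*: 17.19 + 1.37×32.7407 = 62.0448.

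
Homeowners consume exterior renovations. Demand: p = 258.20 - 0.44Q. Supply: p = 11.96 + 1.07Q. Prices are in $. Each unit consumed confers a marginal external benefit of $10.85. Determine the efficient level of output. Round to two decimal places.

Q* = 170.26

Social marginal benefit = demand + MEB = 269.05 - 0.44Q.
Set SMB = MC: 269.05 - 0.44Q = 11.96 + 1.07Q → Q* = 170.2583.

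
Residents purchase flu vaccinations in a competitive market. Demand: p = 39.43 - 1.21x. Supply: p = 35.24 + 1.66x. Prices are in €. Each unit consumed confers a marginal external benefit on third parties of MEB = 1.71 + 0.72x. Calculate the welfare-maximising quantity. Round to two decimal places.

x* = 2.74

Social marginal benefit = demand + MEB = 41.14 - 0.49x.
Set SMB = MC: 41.14 - 0.49x = 35.24 + 1.66x → x* = 2.7442.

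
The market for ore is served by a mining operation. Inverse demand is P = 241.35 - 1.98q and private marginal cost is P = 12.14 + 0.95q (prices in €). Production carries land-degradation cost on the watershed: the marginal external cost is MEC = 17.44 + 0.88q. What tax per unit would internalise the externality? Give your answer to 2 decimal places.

tax = €66.35 per unit

Social marginal cost = private MC + MEC = 29.58 + 1.83q.
Set SMC = demand: 29.58 + 1.83q = 241.35 - 1.98q → q* = 55.5827.
The Pigouvian tax equals MEC at q*: 17.44 + 0.88×55.5827 = 66.3528.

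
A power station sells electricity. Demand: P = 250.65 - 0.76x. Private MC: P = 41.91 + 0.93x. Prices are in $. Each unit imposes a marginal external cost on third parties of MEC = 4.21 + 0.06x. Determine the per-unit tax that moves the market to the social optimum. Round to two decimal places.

Social marginal cost = private MC + MEC = 46.12 + 0.99x.
Set SMC = demand: 46.12 + 0.99x = 250.65 - 0.76x → x* = 116.8743.
The Pigouvian tax equals MEC at x*: 4.21 + 0.06×116.8743 = 11.2225.

tax = $11.22 per unit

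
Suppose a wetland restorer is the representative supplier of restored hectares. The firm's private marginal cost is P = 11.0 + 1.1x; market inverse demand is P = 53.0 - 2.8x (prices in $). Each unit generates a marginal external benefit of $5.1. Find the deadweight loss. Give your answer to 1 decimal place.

Market equilibrium (private): 11.0 + 1.1x = 53.0 - 2.8x → x_m = 10.7692.
Social marginal cost = private MC − MEB = 5.9 + 1.1x.
Set SMC = demand: 5.9 + 1.1x = 53.0 - 2.8x → x* = 12.0769.
Height of the DWL triangle at x_m is demand(x_m) − SMC(x_m) = MEB(x_m) = 5.1000.
DWL = ½ × 1.3077 × 5.1000 = 3.3346.

DWL = $3.3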